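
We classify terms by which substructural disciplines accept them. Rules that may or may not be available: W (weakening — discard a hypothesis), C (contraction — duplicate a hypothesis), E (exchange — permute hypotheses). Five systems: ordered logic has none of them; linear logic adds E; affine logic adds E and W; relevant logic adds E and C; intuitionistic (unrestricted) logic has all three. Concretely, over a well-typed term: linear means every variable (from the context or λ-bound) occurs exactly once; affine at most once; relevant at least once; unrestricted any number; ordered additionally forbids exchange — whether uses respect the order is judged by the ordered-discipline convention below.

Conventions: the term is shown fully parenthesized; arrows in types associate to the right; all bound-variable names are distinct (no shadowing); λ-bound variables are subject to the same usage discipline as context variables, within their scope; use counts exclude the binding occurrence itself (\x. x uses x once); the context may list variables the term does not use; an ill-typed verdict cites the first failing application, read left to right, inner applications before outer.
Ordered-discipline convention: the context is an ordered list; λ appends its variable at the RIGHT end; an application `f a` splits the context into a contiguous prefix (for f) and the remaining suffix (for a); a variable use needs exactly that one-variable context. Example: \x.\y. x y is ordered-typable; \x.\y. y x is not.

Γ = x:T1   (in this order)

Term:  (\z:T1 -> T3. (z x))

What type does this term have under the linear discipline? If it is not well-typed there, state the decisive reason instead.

term : (T1 -> T3) -> T3
counts: x ×1, z [bound] ×1
order of uses: z, x
typing: ✓ — (T1 -> T3) -> T3
across the five disciplines: ordered ✗ · linear ✓ · affine ✓ · relevant ✓ · unrestricted ✓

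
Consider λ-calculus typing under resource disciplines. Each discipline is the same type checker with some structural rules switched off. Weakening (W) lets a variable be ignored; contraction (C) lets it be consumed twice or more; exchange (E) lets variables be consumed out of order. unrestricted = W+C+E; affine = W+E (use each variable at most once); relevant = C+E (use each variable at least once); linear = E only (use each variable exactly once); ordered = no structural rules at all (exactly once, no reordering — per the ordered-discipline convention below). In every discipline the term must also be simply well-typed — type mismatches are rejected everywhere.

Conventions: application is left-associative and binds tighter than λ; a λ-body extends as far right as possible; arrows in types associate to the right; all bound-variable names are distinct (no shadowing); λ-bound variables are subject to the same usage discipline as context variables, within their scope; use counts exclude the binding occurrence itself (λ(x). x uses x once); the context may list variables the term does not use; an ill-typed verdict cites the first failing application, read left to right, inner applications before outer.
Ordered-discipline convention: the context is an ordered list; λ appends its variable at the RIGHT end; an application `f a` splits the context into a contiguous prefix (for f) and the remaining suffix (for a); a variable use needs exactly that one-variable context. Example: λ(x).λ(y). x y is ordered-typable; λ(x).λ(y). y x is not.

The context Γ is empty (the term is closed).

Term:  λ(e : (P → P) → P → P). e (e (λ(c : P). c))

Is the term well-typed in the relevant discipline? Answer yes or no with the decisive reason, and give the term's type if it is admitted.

yes — at least one use each (e, c); term : ((P → P) → P → P) → P → P
variable uses: e (λ-bound): 2×, c (λ-bound): 1×
order of uses: e, e, c
typing: well-typed at ((P → P) → P → P) → P → P
per-discipline verdicts: ordered ✗ · linear ✗ · affine ✗ · relevant ✓ · unrestricted ✓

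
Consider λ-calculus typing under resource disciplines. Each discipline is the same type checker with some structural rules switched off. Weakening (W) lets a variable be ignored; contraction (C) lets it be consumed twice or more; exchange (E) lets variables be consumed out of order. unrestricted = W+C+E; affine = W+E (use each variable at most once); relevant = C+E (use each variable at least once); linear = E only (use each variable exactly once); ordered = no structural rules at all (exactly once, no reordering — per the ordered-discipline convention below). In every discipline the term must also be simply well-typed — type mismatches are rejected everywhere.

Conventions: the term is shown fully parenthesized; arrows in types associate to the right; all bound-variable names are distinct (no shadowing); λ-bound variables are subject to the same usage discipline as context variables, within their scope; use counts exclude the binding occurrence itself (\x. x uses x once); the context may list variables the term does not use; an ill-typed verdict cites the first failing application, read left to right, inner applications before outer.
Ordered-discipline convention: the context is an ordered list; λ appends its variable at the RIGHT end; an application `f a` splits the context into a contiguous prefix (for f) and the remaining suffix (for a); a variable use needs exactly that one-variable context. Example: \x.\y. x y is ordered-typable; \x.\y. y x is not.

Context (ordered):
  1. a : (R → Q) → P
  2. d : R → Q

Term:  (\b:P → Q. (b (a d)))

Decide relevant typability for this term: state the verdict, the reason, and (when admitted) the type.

yes — a, d, b: all used, weakening unneeded; term : (P → Q) → Q
usage: a ×1; d ×1; b (λ-bound) ×1
use order (left to right): b, a, d
typing: well-typed at (P → Q) → Q
across the five disciplines: ordered ✗; linear ✓; affine ✓; relevant ✓; unrestricted ✓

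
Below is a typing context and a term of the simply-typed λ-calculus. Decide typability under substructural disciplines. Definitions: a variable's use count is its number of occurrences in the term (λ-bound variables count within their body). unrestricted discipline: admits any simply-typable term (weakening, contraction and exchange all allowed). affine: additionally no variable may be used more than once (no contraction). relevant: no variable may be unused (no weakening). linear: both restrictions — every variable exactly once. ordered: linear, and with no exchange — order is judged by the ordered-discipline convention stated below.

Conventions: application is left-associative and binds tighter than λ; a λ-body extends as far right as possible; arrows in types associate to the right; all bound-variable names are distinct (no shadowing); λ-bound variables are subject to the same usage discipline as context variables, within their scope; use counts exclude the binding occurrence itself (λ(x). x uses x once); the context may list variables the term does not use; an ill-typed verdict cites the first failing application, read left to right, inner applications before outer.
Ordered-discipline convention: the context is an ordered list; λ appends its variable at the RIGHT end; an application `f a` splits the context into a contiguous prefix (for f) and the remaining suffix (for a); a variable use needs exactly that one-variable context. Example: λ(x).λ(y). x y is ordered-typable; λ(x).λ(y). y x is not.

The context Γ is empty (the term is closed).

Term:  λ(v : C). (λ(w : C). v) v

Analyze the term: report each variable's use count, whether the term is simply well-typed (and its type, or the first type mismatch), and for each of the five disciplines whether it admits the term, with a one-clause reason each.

counts: v (bound): 2×, w (bound): 0×
order of uses: v, v
typing: well-typed at C → C
ordered ✗ (needs contraction — v ×2; w never used (weakening))
linear ✗ (needs contraction — v ×2; w never used (weakening))
affine ✗ (needs contraction — v ×2)
relevant ✗ (w never used (weakening))
unrestricted ✓ (simply typable at C → C; W, C, E all held)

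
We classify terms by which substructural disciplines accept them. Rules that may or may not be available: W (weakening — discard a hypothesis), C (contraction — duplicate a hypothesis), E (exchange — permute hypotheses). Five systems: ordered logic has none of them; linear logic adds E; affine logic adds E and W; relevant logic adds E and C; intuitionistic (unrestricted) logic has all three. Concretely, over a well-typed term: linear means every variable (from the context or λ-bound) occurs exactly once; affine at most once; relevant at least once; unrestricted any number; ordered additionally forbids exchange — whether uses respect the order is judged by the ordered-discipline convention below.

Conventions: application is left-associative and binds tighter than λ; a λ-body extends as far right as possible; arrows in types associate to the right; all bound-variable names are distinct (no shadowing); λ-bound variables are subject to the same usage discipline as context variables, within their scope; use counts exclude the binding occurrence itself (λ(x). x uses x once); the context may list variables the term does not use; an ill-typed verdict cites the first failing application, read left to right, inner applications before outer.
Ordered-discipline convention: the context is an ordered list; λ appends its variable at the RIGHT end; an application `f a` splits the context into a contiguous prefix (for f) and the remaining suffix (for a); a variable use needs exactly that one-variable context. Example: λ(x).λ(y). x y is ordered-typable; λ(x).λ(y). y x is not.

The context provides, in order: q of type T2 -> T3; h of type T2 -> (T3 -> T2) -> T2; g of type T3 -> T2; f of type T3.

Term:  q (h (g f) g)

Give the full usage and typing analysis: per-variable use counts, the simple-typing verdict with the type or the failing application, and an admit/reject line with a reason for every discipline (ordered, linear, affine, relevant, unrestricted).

usage: q ×1; h ×1; g ×2; f ×1
left-to-right use order: q, h, g, f, g
typing: well-typed at T3
ordered: ✗, uses contraction: g ×2
linear: ✗, uses contraction: g ×2
affine: ✗, uses contraction: g ×2
relevant: ✓, q, h, g, f: all used, weakening unneeded
unrestricted: ✓, simply typable at T3; W, C, E all held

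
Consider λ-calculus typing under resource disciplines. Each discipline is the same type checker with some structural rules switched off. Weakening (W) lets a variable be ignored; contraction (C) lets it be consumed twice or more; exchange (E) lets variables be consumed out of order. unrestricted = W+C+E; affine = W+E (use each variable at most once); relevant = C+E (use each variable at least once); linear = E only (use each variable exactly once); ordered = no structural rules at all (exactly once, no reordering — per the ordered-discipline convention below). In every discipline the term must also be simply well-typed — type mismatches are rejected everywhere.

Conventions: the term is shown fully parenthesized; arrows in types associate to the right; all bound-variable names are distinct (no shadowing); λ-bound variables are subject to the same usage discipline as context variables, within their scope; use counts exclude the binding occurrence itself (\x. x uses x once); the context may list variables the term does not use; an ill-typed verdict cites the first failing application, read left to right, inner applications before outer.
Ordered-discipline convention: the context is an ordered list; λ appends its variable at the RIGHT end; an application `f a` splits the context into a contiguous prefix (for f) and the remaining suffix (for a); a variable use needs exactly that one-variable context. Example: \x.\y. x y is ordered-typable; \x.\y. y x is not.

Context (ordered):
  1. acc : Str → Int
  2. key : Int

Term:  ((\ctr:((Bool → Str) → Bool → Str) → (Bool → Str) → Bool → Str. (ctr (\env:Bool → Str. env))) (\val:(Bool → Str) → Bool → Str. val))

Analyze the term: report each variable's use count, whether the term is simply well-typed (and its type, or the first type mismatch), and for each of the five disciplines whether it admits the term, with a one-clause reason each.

usage: acc: 0×, key: 0×, ctr [bound]: 1×, env [bound]: 1×, val [bound]: 1×
use order (left to right): ctr, env, val
typing: the term checks, with type (Bool → Str) → Bool → Str
ordered ✗ (acc, key left unused)
linear ✗ (acc, key left unused)
affine ✓ (no duplicate uses among acc, key, ctr, env, val)
relevant ✗ (acc, key left unused)
unrestricted ✓ (simply typable at (Bool → Str) → Bool → Str; W, C, E all held)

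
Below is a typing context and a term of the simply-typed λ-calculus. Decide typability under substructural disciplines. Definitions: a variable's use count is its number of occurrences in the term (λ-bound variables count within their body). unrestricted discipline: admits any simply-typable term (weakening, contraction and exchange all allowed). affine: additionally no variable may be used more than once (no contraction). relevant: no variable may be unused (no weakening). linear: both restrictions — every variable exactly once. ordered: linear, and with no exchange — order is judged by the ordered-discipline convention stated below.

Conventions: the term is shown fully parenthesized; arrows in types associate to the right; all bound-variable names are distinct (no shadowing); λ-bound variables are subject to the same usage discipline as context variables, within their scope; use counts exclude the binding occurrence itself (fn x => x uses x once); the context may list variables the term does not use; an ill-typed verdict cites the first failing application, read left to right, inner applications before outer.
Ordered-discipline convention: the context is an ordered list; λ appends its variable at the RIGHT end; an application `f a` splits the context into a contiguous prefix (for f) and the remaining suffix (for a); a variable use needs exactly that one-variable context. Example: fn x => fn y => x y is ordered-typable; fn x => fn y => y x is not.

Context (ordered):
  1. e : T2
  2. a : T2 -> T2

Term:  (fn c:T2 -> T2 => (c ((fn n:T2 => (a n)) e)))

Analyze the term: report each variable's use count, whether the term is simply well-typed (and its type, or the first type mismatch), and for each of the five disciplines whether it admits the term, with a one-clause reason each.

use counts: e: 1×; a: 1×; c [bound]: 1×; n [bound]: 1×
order of uses: c, a, n, e
typing: ✓ — (T2 -> T2) -> T2
ordered: ✗, no ordered split (uses run c, a, n, e)
linear: ✓, exactly-once usage across e, a, c, n
affine: ✓, none of e, a, c, n used more than once
relevant: ✓, none of e, a, c, n goes unused
unrestricted: ✓, well-typed at (T2 -> T2) -> T2; no restrictions here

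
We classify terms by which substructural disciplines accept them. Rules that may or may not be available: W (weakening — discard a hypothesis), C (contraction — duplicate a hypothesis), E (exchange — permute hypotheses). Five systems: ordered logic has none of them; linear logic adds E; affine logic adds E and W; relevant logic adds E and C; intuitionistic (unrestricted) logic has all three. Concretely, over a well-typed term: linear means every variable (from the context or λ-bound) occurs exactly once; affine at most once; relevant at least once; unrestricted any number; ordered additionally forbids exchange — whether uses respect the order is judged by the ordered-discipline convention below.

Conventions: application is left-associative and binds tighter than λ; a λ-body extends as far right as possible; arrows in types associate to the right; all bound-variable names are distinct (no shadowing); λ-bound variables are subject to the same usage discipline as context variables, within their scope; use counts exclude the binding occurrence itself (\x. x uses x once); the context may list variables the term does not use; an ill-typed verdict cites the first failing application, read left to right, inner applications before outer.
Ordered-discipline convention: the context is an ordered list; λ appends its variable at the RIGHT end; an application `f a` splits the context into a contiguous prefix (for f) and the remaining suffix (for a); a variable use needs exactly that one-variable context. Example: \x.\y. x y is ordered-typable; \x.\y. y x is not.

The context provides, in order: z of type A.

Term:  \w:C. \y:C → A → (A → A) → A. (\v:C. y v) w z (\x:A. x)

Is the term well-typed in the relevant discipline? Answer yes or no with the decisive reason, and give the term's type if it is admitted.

yes — none of z, w, y, v, x goes unused; term : C → (C → A → (A → A) → A) → A
usage: z=1, w (λ-bound)=1, y (λ-bound)=1, v (λ-bound)=1, x (λ-bound)=1
use order (left to right): y, v, w, z, x
typing: well-typed — term : C → (C → A → (A → A) → A) → A
summary: ordered ✗, linear ✓, affine ✓, relevant ✓, unrestricted ✓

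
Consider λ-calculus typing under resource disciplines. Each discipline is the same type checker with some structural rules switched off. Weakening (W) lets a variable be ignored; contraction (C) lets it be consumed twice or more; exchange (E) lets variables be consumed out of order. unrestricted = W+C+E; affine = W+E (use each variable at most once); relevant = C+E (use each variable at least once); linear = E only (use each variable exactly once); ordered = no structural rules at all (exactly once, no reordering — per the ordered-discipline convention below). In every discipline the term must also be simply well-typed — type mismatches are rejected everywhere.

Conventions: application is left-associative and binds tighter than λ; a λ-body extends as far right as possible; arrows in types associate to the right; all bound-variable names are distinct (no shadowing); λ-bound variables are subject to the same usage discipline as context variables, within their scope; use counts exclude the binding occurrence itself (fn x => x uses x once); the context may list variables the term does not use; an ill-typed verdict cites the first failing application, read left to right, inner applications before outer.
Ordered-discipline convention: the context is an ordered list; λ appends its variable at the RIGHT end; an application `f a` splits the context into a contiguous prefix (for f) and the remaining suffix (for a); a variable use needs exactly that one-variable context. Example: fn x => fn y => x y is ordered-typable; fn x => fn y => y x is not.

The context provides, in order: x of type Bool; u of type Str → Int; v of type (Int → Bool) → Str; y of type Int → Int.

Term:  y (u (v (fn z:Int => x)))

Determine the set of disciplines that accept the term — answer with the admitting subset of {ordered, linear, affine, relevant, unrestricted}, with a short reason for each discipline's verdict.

admitted in: affine, unrestricted
usage: x ×1; u ×1; v ×1; y ×1; z [bound] ×0
use order (left to right): y, u, v, x
typing: ✓ — Int
ordered ✗ (needs weakening: z unused)
linear ✗ (needs weakening: z unused)
affine ✓ (at most one use each (x, u, v, y, z))
relevant ✗ (needs weakening: z unused)
unrestricted ✓ (type-checks (Int) and nothing is barred)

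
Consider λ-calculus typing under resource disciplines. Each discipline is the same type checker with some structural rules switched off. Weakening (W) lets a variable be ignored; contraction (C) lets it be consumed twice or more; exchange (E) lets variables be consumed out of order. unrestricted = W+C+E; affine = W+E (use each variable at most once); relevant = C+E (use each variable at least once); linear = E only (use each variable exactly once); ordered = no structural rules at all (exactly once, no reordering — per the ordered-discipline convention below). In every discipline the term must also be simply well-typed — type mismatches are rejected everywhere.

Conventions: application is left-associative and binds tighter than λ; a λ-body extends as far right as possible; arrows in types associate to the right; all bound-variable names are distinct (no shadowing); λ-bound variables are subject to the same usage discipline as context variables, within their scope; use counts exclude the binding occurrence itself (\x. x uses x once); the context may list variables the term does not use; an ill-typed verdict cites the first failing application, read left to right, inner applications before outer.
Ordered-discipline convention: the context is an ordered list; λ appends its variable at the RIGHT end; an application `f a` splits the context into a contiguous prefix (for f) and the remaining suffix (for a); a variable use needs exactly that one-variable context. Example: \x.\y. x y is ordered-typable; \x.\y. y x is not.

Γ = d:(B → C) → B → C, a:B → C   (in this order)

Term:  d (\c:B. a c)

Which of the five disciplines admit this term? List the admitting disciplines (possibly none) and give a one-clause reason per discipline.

admitting disciplines: ordered, linear, affine, relevant, unrestricted
counts: d=1; a=1; c (bound)=1
left-to-right use order: d, a, c
typing: well-typed at B → C
ordered ✓ (d, a, c: once each, no exchange needed)
linear ✓ (each of d, a, c used exactly once)
affine ✓ (none of d, a, c used more than once)
relevant ✓ (every one of d, a, c appears)
unrestricted ✓ (typability at B → C is all that's needed)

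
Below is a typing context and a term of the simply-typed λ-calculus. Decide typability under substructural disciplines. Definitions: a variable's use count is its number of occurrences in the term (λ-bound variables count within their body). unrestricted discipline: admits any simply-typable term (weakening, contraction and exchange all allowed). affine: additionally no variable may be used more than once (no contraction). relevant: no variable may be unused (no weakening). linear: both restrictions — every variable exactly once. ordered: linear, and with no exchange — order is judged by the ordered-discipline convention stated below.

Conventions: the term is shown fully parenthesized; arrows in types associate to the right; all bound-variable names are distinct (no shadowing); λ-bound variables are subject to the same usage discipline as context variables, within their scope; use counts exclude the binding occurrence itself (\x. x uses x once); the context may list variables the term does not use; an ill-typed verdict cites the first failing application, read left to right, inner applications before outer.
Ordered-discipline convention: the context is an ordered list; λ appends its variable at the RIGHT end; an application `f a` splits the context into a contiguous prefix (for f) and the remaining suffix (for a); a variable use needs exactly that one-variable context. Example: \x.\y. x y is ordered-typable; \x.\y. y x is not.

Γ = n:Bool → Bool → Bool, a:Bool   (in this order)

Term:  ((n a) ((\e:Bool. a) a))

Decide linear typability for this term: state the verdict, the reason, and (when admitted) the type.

no — repeated use of a ×3; unused: e — weakening required
variable uses: n: 1, a: 3, e (bound): 0
uses in reading order: n, a, a, a
typing: well-typed at Bool
summary: ordered ✗; linear ✗; affine ✗; relevant ✗; unrestricted ✓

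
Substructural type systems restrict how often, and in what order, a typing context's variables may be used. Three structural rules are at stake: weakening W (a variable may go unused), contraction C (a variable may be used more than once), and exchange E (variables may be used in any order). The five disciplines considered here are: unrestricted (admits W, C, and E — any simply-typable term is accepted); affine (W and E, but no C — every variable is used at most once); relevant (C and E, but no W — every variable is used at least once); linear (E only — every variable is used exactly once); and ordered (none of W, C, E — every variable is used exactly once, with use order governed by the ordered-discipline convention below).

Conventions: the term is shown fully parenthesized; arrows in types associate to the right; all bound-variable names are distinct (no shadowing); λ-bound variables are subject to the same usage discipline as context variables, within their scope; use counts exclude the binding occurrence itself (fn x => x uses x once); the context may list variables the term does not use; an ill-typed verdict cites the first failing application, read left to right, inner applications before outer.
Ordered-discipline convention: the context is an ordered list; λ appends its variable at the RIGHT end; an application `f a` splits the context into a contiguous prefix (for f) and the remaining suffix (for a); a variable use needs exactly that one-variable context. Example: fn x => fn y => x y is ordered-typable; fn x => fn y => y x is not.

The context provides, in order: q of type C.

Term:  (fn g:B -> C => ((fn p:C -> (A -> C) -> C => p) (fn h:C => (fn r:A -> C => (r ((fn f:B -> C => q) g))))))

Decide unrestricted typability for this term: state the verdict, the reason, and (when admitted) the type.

no — a type mismatch blocks all five
usage: q: 1, g (λ-bound): 1, p (λ-bound): 1, h (λ-bound): 0, r (λ-bound): 1, f (λ-bound): 0
order of uses: p, r, q, g
typing: ill-typed: argument of type C where A is required
all disciplines: ordered ✗, linear ✗, affine ✗, relevant ✗, unrestricted ✗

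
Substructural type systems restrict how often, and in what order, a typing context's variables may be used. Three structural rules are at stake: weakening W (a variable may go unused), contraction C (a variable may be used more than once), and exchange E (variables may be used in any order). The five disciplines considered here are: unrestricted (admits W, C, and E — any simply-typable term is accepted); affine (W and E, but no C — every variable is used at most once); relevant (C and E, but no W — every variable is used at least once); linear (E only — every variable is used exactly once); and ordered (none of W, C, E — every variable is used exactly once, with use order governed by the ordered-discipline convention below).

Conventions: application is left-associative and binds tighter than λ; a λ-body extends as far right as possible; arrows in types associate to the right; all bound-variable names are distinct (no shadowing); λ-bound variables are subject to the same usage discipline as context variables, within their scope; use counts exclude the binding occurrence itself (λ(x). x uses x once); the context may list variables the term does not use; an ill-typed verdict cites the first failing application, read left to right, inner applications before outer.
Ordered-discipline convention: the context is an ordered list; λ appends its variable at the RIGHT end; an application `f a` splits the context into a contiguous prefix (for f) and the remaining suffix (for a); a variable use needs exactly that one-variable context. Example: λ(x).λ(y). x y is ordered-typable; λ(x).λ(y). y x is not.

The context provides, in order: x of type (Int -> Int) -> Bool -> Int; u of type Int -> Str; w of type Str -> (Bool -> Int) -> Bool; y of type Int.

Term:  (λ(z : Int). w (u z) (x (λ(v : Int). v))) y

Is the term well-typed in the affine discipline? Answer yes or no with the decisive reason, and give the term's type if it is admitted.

yes — x, u, w, y, z, v: no repeats, contraction unneeded; term : Bool
usage: x: 1, u: 1, w: 1, y: 1, z [bound]: 1, v [bound]: 1
uses in reading order: w, u, z, x, v, y
typing: well-typed — term : Bool
per-discipline verdicts: ordered ✗ · linear ✓ · affine ✓ · relevant ✓ · unrestricted ✓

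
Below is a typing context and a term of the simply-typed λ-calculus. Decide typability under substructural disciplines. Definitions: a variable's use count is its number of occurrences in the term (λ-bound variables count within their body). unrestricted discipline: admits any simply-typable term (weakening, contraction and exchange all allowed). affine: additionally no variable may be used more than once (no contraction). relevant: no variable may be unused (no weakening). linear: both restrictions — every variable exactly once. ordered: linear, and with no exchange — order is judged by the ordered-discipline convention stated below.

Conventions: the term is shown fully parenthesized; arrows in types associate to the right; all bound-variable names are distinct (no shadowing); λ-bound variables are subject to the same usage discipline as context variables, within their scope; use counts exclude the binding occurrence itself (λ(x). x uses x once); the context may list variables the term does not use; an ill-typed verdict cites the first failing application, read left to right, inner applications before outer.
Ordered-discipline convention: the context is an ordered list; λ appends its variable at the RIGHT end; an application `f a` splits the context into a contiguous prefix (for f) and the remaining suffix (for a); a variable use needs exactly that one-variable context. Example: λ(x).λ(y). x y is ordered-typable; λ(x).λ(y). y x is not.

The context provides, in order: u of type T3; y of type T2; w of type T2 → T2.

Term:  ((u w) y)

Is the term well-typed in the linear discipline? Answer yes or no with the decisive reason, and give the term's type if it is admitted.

no — not simply typable
counts: u: 1×; y: 1×; w: 1×
left-to-right use order: u, w, y
typing: ill-typed: non-function type T3 applied to an argument
across the five disciplines: ordered ✗ · linear ✗ · affine ✗ · relevant ✗ · unrestricted ✗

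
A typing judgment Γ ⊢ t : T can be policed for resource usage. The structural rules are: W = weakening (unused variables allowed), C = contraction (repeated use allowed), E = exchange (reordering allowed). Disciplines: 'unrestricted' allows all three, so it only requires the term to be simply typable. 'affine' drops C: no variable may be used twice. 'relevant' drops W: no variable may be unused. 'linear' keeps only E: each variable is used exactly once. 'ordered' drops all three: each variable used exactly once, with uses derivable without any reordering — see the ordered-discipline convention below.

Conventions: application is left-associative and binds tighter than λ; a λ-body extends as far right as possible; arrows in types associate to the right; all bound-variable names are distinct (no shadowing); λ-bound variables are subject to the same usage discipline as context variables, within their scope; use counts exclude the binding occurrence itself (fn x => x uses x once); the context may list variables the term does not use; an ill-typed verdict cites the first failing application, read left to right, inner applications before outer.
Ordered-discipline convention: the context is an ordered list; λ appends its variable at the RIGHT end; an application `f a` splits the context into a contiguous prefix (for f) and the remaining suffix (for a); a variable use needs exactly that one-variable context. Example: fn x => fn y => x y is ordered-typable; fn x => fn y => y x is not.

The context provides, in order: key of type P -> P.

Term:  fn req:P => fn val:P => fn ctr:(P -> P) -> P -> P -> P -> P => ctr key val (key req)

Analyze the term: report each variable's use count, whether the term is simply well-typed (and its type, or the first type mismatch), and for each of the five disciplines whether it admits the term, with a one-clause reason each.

variable uses: key=2, req (bound)=1, val (bound)=1, ctr (bound)=1
left-to-right use order: ctr, key, val, key, req
typing: well-typed at P -> P -> ((P -> P) -> P -> P -> P -> P) -> P -> P
ordered ✗ (repeated use of key ×2)
linear ✗ (repeated use of key ×2)
affine ✗ (repeated use of key ×2)
relevant ✓ (none of key, req, val, ctr goes unused)
unrestricted ✓ (simply typable at P -> P -> ((P -> P) -> P -> P -> P -> P) -> P -> P; W, C, E all held)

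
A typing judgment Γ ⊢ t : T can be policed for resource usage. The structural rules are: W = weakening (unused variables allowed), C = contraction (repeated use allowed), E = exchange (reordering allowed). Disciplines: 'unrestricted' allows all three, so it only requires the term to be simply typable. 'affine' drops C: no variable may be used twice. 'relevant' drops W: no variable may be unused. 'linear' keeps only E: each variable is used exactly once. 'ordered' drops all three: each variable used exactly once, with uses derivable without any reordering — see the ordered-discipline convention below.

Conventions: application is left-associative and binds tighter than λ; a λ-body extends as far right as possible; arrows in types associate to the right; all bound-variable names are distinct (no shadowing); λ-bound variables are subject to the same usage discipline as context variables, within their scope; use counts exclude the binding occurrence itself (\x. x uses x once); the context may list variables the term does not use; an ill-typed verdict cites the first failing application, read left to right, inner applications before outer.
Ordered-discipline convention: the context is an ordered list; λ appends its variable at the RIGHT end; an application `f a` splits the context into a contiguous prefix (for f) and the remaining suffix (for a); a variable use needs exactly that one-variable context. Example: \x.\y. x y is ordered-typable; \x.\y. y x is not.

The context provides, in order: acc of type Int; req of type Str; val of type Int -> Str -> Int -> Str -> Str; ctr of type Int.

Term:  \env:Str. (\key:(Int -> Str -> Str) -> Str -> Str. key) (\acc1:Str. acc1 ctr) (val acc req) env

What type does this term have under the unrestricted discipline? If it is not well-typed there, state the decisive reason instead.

not well-typed under unrestricted — a type mismatch blocks all five
usage: acc: 1, req: 1, val: 1, ctr: 1, env (λ-bound): 1, key (λ-bound): 1, acc1 (λ-bound): 1
uses in reading order: key, acc1, ctr, val, acc, req, env
typing: ill-typed: non-function type Str applied to an argument
summary: ordered ✗, linear ✗, affine ✗, relevant ✗, unrestricted ✗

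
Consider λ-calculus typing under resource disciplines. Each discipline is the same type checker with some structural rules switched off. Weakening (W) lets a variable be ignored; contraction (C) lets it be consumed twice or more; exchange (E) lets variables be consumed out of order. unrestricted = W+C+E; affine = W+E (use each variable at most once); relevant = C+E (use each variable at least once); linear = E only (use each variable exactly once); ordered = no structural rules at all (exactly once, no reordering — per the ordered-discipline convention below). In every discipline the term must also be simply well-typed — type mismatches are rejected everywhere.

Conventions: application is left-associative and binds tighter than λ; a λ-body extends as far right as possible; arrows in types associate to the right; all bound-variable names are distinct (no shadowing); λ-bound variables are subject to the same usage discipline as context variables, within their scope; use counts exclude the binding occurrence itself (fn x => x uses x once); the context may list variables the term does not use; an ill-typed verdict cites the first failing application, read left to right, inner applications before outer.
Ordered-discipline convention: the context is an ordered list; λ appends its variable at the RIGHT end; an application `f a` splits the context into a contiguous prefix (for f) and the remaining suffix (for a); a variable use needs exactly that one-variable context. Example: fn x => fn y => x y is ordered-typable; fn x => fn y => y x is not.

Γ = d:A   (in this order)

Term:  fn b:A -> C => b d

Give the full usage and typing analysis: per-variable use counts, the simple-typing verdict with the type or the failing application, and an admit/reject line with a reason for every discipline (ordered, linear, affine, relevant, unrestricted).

counts: d=1; b (bound)=1
left-to-right use order: b, d
typing: well-typed — term : (A -> C) -> C
ordered ✗ (no contiguous prefix/suffix split fits b, d)
linear ✓ (d, b: one use apiece)
affine ✓ (none of d, b used more than once)
relevant ✓ (every one of d, b appears)
unrestricted ✓ (well-typed at (A -> C) -> C; no restrictions here)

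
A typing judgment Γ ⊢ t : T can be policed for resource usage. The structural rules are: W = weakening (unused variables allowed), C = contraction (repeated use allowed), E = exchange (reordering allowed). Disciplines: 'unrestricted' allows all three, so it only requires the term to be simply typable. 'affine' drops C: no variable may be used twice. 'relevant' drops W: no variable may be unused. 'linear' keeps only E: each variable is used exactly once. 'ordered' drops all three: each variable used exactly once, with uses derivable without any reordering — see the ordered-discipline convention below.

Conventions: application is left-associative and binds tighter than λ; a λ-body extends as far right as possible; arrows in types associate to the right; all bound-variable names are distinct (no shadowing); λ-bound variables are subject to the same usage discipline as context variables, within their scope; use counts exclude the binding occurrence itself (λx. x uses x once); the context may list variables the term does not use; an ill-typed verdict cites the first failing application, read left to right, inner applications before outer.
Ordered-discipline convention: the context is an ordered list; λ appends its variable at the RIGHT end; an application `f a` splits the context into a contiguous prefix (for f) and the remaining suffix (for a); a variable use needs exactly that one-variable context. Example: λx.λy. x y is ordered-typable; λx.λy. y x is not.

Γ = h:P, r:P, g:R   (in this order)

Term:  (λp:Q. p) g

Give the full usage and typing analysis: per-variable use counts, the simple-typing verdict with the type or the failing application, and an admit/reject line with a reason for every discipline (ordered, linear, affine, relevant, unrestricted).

counts: h: 0, r: 0, g: 1, p (λ-bound): 1
uses in reading order: p, g
typing: ill-typed: a function awaiting Q gets R
ordered: ✗ — fails simple typing
linear: ✗ — a type mismatch blocks all five
affine: ✗ — the type mismatch rejects it
relevant: ✗ — not simply typable
unrestricted: ✗ — fails simple typing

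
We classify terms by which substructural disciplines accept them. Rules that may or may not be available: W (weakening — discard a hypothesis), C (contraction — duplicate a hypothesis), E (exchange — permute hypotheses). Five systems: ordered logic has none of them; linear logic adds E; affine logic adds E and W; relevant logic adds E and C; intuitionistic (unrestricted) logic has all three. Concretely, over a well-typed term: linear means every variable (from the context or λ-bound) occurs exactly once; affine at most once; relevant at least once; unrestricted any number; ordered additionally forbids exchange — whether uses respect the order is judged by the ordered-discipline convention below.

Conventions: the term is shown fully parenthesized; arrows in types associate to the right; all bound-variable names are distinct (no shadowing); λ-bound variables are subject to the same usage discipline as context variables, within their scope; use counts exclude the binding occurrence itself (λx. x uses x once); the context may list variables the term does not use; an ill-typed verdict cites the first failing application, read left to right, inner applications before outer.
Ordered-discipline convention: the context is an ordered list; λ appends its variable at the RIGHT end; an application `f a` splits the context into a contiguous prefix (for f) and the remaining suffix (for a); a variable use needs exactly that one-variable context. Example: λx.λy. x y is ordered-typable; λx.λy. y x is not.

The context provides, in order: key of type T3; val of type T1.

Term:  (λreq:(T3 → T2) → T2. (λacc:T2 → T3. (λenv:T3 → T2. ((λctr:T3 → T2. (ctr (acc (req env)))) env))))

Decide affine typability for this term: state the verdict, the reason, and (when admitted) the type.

no — repeated use of env ×2
counts: key: 0×; val: 0×; req (λ-bound): 1×; acc (λ-bound): 1×; env (λ-bound): 2×; ctr (λ-bound): 1×
order of uses: ctr, acc, req, env, env
typing: the term checks, with type ((T3 → T2) → T2) → (T2 → T3) → (T3 → T2) → T2
summary: ordered ✗ · linear ✗ · affine ✗ · relevant ✗ · unrestricted ✓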